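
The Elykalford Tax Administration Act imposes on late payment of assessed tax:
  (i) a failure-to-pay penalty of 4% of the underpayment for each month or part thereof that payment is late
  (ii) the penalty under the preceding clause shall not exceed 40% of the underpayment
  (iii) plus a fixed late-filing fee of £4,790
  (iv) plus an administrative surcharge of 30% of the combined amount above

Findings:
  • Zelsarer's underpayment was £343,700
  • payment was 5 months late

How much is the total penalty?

£95,589

Accrued rate: 4% × 5 = 20%, capped at 40% → 20%
Failure-to-pay penalty: 20% of £343,700 = £68,740
Penalty before surcharge: £68,740 + £4,790 = £73,530
Administrative surcharge: 30% of £73,530 = £22,059
Total penalty: £73,530 + £22,059 = £95,589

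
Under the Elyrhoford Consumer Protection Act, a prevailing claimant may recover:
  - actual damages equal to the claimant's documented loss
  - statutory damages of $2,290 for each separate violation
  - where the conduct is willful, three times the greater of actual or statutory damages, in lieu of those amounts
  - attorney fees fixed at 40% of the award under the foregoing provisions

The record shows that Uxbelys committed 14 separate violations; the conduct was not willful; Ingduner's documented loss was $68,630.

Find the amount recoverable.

Statutory damages: 14 × $2,290 = $32,060
Conduct not willful: the in-lieu enhancement does not apply.
Actual plus statutory damages: $68,630 + $32,060 = $100,690
Attorney fees: 40% of $100,690 = $40,276
Total recovery: $100,690 + $40,276 = $140,966

Total recovery: $140,966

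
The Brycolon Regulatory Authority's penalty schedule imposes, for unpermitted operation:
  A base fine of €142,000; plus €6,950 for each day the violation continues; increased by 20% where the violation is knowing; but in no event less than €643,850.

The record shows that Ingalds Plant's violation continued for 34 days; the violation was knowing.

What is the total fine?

Per-day component: 34 × €6,950 = €236,300
Base plus per-day: €142,000 + €236,300 = €378,300
Enhancement: 20% of €378,300 = €75,660
Enhanced fine: €378,300 + €75,660 = €453,960
Minimum €643,850: €453,960 is below the minimum → €643,850

€643,850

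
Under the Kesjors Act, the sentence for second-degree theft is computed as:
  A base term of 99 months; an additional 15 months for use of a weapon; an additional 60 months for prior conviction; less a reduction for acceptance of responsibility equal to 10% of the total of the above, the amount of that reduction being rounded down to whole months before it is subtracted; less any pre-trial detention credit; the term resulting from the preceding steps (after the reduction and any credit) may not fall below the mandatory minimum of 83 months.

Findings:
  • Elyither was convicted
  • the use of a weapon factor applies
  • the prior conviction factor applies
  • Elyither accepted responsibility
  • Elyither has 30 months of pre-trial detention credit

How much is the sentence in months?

Use of a weapon enhancement: +15 months
Prior conviction enhancement: +60 months
Adjusted term: 99 months + 15 months + 60 months = 174 months
Acceptance of responsibility reduction: 10% of 174 months = 17 months (rounded down)
After reduction: 174 − 17 = 157 months
Less pre-trial detention credit: 157 months − 30 months = 127 months
Minimum 83 months: 127 months meets the minimum, no increase.

Sentence: 127 months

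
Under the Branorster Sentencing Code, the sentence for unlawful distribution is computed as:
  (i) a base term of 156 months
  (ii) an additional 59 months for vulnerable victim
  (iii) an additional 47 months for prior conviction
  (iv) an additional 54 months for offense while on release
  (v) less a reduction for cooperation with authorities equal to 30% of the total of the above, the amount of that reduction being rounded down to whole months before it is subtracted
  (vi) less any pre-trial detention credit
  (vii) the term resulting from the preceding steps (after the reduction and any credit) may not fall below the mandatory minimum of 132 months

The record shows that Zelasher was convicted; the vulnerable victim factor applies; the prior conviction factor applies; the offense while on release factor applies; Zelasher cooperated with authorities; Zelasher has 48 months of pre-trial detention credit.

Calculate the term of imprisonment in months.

174 months

Vulnerable victim enhancement: +59 months
Prior conviction enhancement: +47 months
Offense while on release enhancement: +54 months
Adjusted term: 156 months + 59 months + 47 months + 54 months = 316 months
Cooperation with authorities reduction: 30% of 316 months = 94 months (rounded down)
After reduction: 316 − 94 = 222 months
Less pre-trial detention credit: 222 months − 48 months = 174 months
Minimum 132 months: 174 months meets the minimum, no increase.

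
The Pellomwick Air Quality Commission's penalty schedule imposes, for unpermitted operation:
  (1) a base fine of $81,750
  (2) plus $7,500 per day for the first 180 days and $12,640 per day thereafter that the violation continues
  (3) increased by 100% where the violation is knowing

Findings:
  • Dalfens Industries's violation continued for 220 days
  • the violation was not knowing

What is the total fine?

First 180 days: 180 × $7,500 = $1,350,000
Remaining days: (220 − 180) × $12,640 = $505,600
Per-day component: $1,350,000 + $505,600 = $1,855,600
Base plus per-day: $81,750 + $1,855,600 = $1,937,350
The violation was not knowing: no 100% increase.

Civil penalty: $1,937,350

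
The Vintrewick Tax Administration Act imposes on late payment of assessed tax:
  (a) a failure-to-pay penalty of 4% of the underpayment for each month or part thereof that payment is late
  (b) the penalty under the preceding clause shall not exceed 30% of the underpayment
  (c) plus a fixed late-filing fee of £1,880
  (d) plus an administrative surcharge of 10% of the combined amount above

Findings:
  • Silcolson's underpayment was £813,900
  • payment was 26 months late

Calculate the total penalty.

Penalty: £270,655

Accrued rate: 4% × 26 = 104%, capped at 30% → 30%
Failure-to-pay penalty: 30% of £813,900 = £244,170
Penalty before surcharge: £244,170 + £1,880 = £246,050
Administrative surcharge: 10% of £246,050 = £24,605
Total penalty: £246,050 + £24,605 = £270,655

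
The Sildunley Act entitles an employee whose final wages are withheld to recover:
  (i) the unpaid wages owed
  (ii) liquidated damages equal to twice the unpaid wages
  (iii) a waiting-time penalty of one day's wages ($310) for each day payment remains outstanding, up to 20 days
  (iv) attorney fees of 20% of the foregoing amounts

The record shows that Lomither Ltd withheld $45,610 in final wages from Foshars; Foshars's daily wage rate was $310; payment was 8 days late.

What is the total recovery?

$167,172

Doubled: 2 × $45,610 = $91,220
Penalty days: min(8, 20) = 8
Waiting-time penalty: 8 × $310 = $2,480
Subtotal: $45,610 + $91,220 + $2,480 = $139,310
Attorney fees: 20% of $139,310 = $27,862
Total award: $139,310 + $27,862 = $167,172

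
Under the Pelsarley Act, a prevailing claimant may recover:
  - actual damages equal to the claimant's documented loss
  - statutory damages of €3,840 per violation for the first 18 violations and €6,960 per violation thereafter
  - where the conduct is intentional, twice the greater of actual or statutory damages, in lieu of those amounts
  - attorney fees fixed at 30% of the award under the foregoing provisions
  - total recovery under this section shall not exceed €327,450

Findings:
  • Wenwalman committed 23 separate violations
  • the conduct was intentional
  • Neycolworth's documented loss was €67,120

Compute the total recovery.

€270,192

First 18 violations: 18 × €3,840 = €69,120
Remaining violations: (23 − 18) × €6,960 = €34,800
Statutory damages: €69,120 + €34,800 = €103,920
Greater of actual damages (€67,120) or statutory damages (€103,920): €103,920
Doubled: 2 × €103,920 = €207,840
Attorney fees: 30% of €207,840 = €62,352
Total before cap: €207,840 + €62,352 = €270,192
Cap at €327,450: €270,192 is within the cap, no reduction.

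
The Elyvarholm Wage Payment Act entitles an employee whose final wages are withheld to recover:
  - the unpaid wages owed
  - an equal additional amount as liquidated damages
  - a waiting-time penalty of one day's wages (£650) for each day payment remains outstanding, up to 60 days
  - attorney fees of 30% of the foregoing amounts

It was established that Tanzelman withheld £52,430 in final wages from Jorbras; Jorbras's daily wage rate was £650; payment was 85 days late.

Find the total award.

£187,018

Liquidated damages (equal amount): £52,430
Penalty days: min(85, 60) = 60
Waiting-time penalty: 60 × £650 = £39,000
Subtotal: £52,430 + £52,430 + £39,000 = £143,860
Attorney fees: 30% of £143,860 = £43,158
Total award: £143,860 + £43,158 = £187,018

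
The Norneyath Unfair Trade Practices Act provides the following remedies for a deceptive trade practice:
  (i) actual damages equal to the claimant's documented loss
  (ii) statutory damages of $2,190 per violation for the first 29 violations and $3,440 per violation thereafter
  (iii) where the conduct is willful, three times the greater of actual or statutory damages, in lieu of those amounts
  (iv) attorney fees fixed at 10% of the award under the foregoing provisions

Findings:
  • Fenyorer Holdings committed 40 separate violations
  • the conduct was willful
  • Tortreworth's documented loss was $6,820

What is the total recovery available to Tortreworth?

First 29 violations: 29 × $2,190 = $63,510
Remaining violations: (40 − 29) × $3,440 = $37,840
Statutory damages: $63,510 + $37,840 = $101,350
Greater of actual damages ($6,820) or statutory damages ($101,350): $101,350
Trebled: 3 × $101,350 = $304,050
Attorney fees: 10% of $304,050 = $30,405
Total recovery: $304,050 + $30,405 = $334,455

Total recovery: $334,455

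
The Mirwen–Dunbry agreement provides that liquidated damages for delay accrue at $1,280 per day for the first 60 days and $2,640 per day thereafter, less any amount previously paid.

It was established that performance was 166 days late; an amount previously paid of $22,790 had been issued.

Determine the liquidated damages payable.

First 60 days: 60 × $1,280 = $76,800
Remaining days: (166 − 60) × $2,640 = $279,840
Accrued per-day damages: $76,800 + $279,840 = $356,640
Less amount previously paid: $356,640 − $22,790 = $333,850

Liquidated damages: $333,850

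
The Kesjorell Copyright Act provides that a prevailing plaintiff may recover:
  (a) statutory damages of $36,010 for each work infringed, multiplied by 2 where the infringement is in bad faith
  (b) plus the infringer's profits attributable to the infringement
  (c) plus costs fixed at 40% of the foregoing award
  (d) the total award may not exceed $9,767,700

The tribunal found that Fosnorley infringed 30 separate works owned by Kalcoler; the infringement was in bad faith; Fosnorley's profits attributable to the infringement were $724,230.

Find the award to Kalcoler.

Statutory damages: 30 × $36,010 = $1,080,300
Doubled: 2 × $1,080,300 = $2,160,600
Combined award: $2,160,600 + $724,230 = $2,884,830
Costs: 40% of $2,884,830 = $1,153,932
Award plus costs: $2,884,830 + $1,153,932 = $4,038,762
Cap at $9,767,700: $4,038,762 is within the cap, no reduction.

$4,038,762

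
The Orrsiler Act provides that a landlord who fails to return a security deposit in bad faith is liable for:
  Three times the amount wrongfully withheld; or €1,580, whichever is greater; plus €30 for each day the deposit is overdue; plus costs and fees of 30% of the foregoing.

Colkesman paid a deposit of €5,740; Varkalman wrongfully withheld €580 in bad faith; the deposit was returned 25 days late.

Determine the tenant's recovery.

€3,237

Trebled: 3 × €580 = €1,740
Minimum €1,580: €1,740 meets the minimum, no increase.
Late-return penalty: 25 × €30 = €750
Damages plus late penalty: €1,740 + €750 = €2,490
Costs and fees: 30% of €2,490 = €747
Total recovery: €2,490 + €747 = €3,237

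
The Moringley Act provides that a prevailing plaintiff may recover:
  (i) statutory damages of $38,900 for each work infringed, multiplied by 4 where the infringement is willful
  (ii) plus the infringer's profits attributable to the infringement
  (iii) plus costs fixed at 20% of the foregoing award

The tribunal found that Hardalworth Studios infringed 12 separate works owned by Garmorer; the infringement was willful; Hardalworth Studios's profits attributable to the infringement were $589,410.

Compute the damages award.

Statutory damages: 12 × $38,900 = $466,800
Multiplied by 4: 4 × $466,800 = $1,867,200
Combined award: $1,867,200 + $589,410 = $2,456,610
Costs: 20% of $2,456,610 = $491,322
Award plus costs: $2,456,610 + $491,322 = $2,947,932

$2,947,932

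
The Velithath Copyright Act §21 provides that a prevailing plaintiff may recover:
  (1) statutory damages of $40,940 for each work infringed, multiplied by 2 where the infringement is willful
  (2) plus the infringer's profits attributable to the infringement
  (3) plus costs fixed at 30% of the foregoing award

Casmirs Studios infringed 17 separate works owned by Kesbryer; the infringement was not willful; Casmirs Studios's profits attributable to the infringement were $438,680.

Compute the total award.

$1,475,058

Statutory damages: 17 × $40,940 = $695,980
Infringement not willful: no ×2 enhancement.
Combined award: $695,980 + $438,680 = $1,134,660
Costs: 30% of $1,134,660 = $340,398
Award plus costs: $1,134,660 + $340,398 = $1,475,058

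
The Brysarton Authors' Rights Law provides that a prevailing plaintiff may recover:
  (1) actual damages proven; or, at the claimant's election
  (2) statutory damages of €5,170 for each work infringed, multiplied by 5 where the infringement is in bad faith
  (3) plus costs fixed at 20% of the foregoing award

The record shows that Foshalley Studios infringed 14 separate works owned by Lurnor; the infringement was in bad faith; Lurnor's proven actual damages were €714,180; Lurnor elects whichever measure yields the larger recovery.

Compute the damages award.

Award: €857,016

Statutory damages: 14 × €5,170 = €72,380
Multiplied by 5: 5 × €72,380 = €361,900
Greater of actual damages (€714,180) or enhanced statutory damages (€361,900): €714,180
Costs: 20% of €714,180 = €142,836
Award plus costs: €714,180 + €142,836 = €857,016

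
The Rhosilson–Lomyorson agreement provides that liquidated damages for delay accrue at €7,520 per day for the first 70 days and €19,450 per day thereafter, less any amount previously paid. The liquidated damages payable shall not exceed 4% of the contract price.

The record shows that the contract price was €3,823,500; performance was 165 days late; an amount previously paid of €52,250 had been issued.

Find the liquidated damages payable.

First 70 days: 70 × €7,520 = €526,400
Remaining days: (165 − 70) × €19,450 = €1,847,750
Accrued per-day damages: €526,400 + €1,847,750 = €2,374,150
Less amount previously paid: €2,374,150 − €52,250 = €2,321,900
Cap: 4% of €3,823,500 = €152,940
Cap at €152,940: €2,321,900 exceeds the cap → €152,940

€152,940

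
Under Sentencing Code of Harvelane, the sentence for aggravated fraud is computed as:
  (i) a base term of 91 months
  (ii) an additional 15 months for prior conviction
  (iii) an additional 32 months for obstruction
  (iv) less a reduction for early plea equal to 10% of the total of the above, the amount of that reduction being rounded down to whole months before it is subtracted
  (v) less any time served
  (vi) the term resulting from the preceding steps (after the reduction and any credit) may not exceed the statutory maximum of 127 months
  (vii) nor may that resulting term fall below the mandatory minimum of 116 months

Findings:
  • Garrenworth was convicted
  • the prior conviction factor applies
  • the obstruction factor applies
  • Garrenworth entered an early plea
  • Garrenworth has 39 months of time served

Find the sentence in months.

116 months

Prior conviction enhancement: +15 months
Obstruction enhancement: +32 months
Adjusted term: 91 months + 15 months + 32 months = 138 months
Early plea reduction: 10% of 138 months = 13 months (rounded down)
After reduction: 138 − 13 = 125 months
Less time served: 125 months − 39 months = 86 months
Cap at 127 months: 86 months is within the cap, no reduction.
Minimum 116 months: 86 months is below the minimum → 116 months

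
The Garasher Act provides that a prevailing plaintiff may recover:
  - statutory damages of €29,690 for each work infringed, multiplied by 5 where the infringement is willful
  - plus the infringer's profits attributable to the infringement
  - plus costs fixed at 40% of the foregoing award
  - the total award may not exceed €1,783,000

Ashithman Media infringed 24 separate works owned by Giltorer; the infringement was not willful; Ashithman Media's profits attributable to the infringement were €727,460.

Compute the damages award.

Statutory damages: 24 × €29,690 = €712,560
Infringement not willful: no ×5 enhancement.
Combined award: €712,560 + €727,460 = €1,440,020
Costs: 40% of €1,440,020 = €576,008
Award plus costs: €1,440,020 + €576,008 = €2,016,028
Cap at €1,783,000: €2,016,028 exceeds the cap → €1,783,000

€1,783,000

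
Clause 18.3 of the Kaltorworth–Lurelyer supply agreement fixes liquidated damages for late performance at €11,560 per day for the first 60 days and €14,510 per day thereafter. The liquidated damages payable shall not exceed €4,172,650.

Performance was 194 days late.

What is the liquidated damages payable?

€2,637,940

First 60 days: 60 × €11,560 = €693,600
Remaining days: (194 − 60) × €14,510 = €1,944,340
Accrued per-day damages: €693,600 + €1,944,340 = €2,637,940
Cap at €4,172,650: €2,637,940 is within the cap, no reduction.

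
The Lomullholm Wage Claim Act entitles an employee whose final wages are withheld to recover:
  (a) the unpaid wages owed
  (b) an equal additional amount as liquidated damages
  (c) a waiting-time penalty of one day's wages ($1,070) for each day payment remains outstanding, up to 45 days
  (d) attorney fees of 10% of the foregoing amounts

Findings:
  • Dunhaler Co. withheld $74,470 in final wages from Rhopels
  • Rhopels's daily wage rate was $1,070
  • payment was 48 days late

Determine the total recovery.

Liquidated damages (equal amount): $74,470
Penalty days: min(48, 45) = 45
Waiting-time penalty: 45 × $1,070 = $48,150
Subtotal: $74,470 + $74,470 + $48,150 = $197,090
Attorney fees: 10% of $197,090 = $19,709
Total award: $197,090 + $19,709 = $216,799

Total award: $216,799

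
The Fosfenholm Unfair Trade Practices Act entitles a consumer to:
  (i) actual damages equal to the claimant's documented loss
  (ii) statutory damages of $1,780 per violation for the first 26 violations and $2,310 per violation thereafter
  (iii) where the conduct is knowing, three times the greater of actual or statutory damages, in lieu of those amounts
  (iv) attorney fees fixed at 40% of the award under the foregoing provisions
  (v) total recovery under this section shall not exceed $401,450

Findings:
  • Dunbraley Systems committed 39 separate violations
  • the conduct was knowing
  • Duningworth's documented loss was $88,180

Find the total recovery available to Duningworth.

$370,356

First 26 violations: 26 × $1,780 = $46,280
Remaining violations: (39 − 26) × $2,310 = $30,030
Statutory damages: $46,280 + $30,030 = $76,310
Greater of actual damages ($88,180) or statutory damages ($76,310): $88,180
Trebled: 3 × $88,180 = $264,540
Attorney fees: 40% of $264,540 = $105,816
Total before cap: $264,540 + $105,816 = $370,356
Cap at $401,450: $370,356 is within the cap, no reduction.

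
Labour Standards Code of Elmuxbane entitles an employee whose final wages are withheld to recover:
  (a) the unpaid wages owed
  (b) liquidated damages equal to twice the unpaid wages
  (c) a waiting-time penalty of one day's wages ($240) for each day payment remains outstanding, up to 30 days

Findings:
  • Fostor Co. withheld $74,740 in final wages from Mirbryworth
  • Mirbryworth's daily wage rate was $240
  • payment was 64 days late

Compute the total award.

$231,420

Doubled: 2 × $74,740 = $149,480
Penalty days: min(64, 30) = 30
Waiting-time penalty: 30 × $240 = $7,200
Total award: $74,740 + $149,480 + $7,200 = $231,420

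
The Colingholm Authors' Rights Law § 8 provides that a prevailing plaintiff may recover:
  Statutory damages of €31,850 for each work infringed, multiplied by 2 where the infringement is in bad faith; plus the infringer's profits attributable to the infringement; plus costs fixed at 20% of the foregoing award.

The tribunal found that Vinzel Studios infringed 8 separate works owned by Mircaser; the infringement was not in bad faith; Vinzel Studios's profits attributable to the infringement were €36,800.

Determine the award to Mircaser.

Statutory damages: 8 × €31,850 = €254,800
Infringement not in bad faith: no ×2 enhancement.
Combined award: €254,800 + €36,800 = €291,600
Costs: 20% of €291,600 = €58,320
Award plus costs: €291,600 + €58,320 = €349,920

€349,920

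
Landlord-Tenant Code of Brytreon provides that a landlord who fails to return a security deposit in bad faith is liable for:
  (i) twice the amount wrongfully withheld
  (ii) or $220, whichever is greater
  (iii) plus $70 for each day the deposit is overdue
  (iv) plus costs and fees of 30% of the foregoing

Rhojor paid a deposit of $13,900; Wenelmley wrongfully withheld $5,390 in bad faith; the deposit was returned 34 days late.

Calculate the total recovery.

Doubled: 2 × $5,390 = $10,780
Minimum $220: $10,780 meets the minimum, no increase.
Late-return penalty: 34 × $70 = $2,380
Damages plus late penalty: $10,780 + $2,380 = $13,160
Costs and fees: 30% of $13,160 = $3,948
Total recovery: $13,160 + $3,948 = $17,108

Recovery: $17,108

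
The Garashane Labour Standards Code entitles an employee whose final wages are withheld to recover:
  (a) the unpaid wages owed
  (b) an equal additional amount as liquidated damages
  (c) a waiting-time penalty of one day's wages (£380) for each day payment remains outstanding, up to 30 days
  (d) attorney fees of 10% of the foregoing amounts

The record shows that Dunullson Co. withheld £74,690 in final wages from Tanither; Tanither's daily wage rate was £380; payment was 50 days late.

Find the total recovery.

Liquidated damages (equal amount): £74,690
Penalty days: min(50, 30) = 30
Waiting-time penalty: 30 × £380 = £11,400
Subtotal: £74,690 + £74,690 + £11,400 = £160,780
Attorney fees: 10% of £160,780 = £16,078
Total award: £160,780 + £16,078 = £176,858

Total award: £176,858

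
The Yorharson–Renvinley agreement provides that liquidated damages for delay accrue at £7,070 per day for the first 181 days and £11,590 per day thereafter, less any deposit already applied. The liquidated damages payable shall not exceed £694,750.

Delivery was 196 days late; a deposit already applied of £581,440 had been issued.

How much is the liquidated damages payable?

£694,750

First 181 days: 181 × £7,070 = £1,279,670
Remaining days: (196 − 181) × £11,590 = £173,850
Accrued per-day damages: £1,279,670 + £173,850 = £1,453,520
Less deposit already applied: £1,453,520 − £581,440 = £872,080
Cap at £694,750: £872,080 exceeds the cap → £694,750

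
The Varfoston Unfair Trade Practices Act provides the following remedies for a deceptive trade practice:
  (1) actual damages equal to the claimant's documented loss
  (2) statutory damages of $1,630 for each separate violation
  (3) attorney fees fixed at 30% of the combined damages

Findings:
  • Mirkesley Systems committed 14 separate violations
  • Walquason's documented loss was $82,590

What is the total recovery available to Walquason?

Statutory damages: 14 × $1,630 = $22,820
Combined damages: $82,590 + $22,820 = $105,410
Attorney fees: 30% of $105,410 = $31,623
Total recovery: $105,410 + $31,623 = $137,033

$137,033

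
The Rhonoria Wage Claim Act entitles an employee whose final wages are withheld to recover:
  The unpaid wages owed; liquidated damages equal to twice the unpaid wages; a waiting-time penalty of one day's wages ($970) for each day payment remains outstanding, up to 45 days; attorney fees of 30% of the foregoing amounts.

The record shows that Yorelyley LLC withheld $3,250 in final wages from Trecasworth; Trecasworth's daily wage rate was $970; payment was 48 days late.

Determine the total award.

Total award: $69,420

Doubled: 2 × $3,250 = $6,500
Penalty days: min(48, 45) = 45
Waiting-time penalty: 45 × $970 = $43,650
Subtotal: $3,250 + $6,500 + $43,650 = $53,400
Attorney fees: 30% of $53,400 = $16,020
Total award: $53,400 + $16,020 = $69,420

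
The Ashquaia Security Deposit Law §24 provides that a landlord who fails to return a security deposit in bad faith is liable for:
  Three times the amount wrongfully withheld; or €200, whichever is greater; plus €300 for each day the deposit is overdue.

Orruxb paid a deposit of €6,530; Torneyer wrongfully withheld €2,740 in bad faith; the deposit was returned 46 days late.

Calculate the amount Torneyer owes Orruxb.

Trebled: 3 × €2,740 = €8,220
Minimum €200: €8,220 meets the minimum, no increase.
Late-return penalty: 46 × €300 = €13,800
Damages plus late penalty: €8,220 + €13,800 = €22,020

€22,020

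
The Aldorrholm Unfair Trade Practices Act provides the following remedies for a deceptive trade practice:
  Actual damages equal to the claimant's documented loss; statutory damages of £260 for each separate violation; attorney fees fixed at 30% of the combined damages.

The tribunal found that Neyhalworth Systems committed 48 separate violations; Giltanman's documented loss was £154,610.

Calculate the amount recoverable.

£217,217

Statutory damages: 48 × £260 = £12,480
Combined damages: £154,610 + £12,480 = £167,090
Attorney fees: 30% of £167,090 = £50,127
Total recovery: £167,090 + £50,127 = £217,217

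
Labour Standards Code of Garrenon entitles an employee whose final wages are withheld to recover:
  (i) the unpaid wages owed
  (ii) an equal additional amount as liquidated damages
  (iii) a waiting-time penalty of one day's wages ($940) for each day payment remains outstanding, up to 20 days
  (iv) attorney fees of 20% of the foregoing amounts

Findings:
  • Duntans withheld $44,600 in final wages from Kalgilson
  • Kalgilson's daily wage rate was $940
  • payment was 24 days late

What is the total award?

$129,600

Liquidated damages (equal amount): $44,600
Penalty days: min(24, 20) = 20
Waiting-time penalty: 20 × $940 = $18,800
Subtotal: $44,600 + $44,600 + $18,800 = $108,000
Attorney fees: 20% of $108,000 = $21,600
Total award: $108,000 + $21,600 = $129,600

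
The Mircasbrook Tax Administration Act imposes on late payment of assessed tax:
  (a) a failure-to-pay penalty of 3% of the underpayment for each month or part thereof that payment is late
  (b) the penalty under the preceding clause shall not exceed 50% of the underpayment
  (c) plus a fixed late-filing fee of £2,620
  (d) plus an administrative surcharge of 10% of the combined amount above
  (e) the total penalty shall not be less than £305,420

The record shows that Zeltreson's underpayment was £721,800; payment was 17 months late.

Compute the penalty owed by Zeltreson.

£399,872

Accrued rate: 3% × 17 = 51%, capped at 50% → 50%
Failure-to-pay penalty: 50% of £721,800 = £360,900
Penalty before surcharge: £360,900 + £2,620 = £363,520
Administrative surcharge: 10% of £363,520 = £36,352
Total penalty: £363,520 + £36,352 = £399,872
Minimum £305,420: £399,872 meets the minimum, no increase.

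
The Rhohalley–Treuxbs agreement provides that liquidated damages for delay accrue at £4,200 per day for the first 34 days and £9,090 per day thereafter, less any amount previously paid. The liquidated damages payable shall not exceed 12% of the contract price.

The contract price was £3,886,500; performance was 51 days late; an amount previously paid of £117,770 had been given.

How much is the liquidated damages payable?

Liquidated damages: £179,560

First 34 days: 34 × £4,200 = £142,800
Remaining days: (51 − 34) × £9,090 = £154,530
Accrued per-day damages: £142,800 + £154,530 = £297,330
Less amount previously paid: £297,330 − £117,770 = £179,560
Cap: 12% of £3,886,500 = £466,380
Cap at £466,380: £179,560 is within the cap, no reduction.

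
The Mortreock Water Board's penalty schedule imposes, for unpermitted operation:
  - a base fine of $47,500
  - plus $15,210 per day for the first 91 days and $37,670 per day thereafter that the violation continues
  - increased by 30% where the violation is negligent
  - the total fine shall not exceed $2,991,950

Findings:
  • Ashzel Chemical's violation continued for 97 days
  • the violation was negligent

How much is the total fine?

First 91 days: 91 × $15,210 = $1,384,110
Remaining days: (97 − 91) × $37,670 = $226,020
Per-day component: $1,384,110 + $226,020 = $1,610,130
Base plus per-day: $47,500 + $1,610,130 = $1,657,630
Enhancement: 30% of $1,657,630 = $497,289
Enhanced fine: $1,657,630 + $497,289 = $2,154,919
Cap at $2,991,950: $2,154,919 is within the cap, no reduction.

$2,154,919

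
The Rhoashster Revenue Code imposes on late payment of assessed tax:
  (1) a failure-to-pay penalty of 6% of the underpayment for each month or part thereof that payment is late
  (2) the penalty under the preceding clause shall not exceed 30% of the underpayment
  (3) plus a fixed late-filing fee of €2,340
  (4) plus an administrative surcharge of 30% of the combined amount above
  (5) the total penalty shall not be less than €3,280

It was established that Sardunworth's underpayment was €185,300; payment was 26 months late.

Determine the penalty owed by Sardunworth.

€75,309

Accrued rate: 6% × 26 = 156%, capped at 30% → 30%
Failure-to-pay penalty: 30% of €185,300 = €55,590
Penalty before surcharge: €55,590 + €2,340 = €57,930
Administrative surcharge: 30% of €57,930 = €17,379
Total penalty: €57,930 + €17,379 = €75,309
Minimum €3,280: €75,309 meets the minimum, no increase.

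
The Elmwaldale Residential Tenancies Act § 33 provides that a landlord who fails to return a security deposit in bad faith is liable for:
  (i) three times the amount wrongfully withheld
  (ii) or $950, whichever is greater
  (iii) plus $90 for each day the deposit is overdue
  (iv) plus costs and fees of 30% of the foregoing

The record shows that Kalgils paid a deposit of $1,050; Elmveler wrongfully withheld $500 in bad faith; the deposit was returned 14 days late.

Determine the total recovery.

Recovery: $3,588

Trebled: 3 × $500 = $1,500
Minimum $950: $1,500 meets the minimum, no increase.
Late-return penalty: 14 × $90 = $1,260
Damages plus late penalty: $1,500 + $1,260 = $2,760
Costs and fees: 30% of $2,760 = $828
Total recovery: $2,760 + $828 = $3,588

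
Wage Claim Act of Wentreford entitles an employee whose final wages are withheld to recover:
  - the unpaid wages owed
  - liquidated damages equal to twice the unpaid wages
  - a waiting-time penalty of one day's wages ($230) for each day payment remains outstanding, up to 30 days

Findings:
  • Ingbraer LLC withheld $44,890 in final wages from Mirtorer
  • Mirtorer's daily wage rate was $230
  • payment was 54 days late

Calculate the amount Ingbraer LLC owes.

$141,570

Doubled: 2 × $44,890 = $89,780
Penalty days: min(54, 30) = 30
Waiting-time penalty: 30 × $230 = $6,900
Total award: $44,890 + $89,780 + $6,900 = $141,570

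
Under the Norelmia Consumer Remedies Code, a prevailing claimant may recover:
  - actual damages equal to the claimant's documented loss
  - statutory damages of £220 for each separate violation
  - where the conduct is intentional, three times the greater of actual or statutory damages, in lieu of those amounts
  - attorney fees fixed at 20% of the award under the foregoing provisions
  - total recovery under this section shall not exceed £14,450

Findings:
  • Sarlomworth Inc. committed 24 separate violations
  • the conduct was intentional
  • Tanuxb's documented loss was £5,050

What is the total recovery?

£14,450

Statutory damages: 24 × £220 = £5,280
Greater of actual damages (£5,050) or statutory damages (£5,280): £5,280
Trebled: 3 × £5,280 = £15,840
Attorney fees: 20% of £15,840 = £3,168
Total before cap: £15,840 + £3,168 = £19,008
Cap at £14,450: £19,008 exceeds the cap → £14,450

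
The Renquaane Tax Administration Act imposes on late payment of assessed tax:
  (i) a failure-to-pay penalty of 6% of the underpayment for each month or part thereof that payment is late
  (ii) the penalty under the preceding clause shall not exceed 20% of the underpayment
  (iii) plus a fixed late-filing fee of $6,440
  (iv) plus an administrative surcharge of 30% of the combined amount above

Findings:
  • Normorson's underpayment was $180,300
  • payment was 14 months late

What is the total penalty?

Accrued rate: 6% × 14 = 84%, capped at 20% → 20%
Failure-to-pay penalty: 20% of $180,300 = $36,060
Penalty before surcharge: $36,060 + $6,440 = $42,500
Administrative surcharge: 30% of $42,500 = $12,750
Total penalty: $42,500 + $12,750 = $55,250

$55,250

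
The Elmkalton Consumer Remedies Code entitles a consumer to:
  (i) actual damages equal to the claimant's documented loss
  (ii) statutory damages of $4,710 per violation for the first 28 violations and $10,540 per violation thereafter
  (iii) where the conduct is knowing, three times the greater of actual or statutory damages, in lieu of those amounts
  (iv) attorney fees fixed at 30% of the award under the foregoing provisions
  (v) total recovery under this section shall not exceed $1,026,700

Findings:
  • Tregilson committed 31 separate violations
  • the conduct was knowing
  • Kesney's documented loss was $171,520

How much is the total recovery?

First 28 violations: 28 × $4,710 = $131,880
Remaining violations: (31 − 28) × $10,540 = $31,620
Statutory damages: $131,880 + $31,620 = $163,500
Greater of actual damages ($171,520) or statutory damages ($163,500): $171,520
Trebled: 3 × $171,520 = $514,560
Attorney fees: 30% of $514,560 = $154,368
Total before cap: $514,560 + $154,368 = $668,928
Cap at $1,026,700: $668,928 is within the cap, no reduction.

$668,928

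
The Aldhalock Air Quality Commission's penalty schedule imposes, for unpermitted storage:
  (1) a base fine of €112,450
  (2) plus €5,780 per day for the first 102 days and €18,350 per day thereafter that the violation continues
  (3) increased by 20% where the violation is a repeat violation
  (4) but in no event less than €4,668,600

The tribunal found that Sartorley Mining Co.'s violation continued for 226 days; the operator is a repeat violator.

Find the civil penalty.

First 102 days: 102 × €5,780 = €589,560
Remaining days: (226 − 102) × €18,350 = €2,275,400
Per-day component: €589,560 + €2,275,400 = €2,864,960
Base plus per-day: €112,450 + €2,864,960 = €2,977,410
Enhancement: 20% of €2,977,410 = €595,482
Enhanced fine: €2,977,410 + €595,482 = €3,572,892
Minimum €4,668,600: €3,572,892 is below the minimum → €4,668,600

€4,668,600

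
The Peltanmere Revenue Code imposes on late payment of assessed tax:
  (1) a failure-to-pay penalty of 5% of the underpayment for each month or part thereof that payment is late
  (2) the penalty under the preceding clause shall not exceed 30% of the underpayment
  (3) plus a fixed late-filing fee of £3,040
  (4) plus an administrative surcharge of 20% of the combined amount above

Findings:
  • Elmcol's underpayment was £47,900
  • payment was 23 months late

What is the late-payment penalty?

Accrued rate: 5% × 23 = 115%, capped at 30% → 30%
Failure-to-pay penalty: 30% of £47,900 = £14,370
Penalty before surcharge: £14,370 + £3,040 = £17,410
Administrative surcharge: 20% of £17,410 = £3,482
Total penalty: £17,410 + £3,482 = £20,892

£20,892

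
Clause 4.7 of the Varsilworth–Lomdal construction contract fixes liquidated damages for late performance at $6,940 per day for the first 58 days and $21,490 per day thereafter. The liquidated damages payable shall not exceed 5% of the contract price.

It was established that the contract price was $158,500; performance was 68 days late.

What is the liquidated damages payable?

First 58 days: 58 × $6,940 = $402,520
Remaining days: (68 − 58) × $21,490 = $214,900
Accrued per-day damages: $402,520 + $214,900 = $617,420
Cap: 5% of $158,500 = $7,925
Cap at $7,925: $617,420 exceeds the cap → $7,925

$7,925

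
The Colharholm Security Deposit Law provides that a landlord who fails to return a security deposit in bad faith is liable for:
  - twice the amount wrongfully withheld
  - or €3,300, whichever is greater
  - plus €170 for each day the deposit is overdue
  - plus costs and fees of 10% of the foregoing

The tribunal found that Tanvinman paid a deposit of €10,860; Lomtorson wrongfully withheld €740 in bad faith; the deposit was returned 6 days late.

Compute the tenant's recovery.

Doubled: 2 × €740 = €1,480
Minimum €3,300: €1,480 is below the minimum → €3,300
Late-return penalty: 6 × €170 = €1,020
Damages plus late penalty: €3,300 + €1,020 = €4,320
Costs and fees: 10% of €4,320 = €432
Total recovery: €4,320 + €432 = €4,752

€4,752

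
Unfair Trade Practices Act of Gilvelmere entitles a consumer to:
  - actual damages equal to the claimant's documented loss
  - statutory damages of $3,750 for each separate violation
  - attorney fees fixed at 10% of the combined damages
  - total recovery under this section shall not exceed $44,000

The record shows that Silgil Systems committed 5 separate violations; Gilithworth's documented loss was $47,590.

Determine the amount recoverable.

$44,000

Statutory damages: 5 × $3,750 = $18,750
Combined damages: $47,590 + $18,750 = $66,340
Attorney fees: 10% of $66,340 = $6,634
Total before cap: $66,340 + $6,634 = $72,974
Cap at $44,000: $72,974 exceeds the cap → $44,000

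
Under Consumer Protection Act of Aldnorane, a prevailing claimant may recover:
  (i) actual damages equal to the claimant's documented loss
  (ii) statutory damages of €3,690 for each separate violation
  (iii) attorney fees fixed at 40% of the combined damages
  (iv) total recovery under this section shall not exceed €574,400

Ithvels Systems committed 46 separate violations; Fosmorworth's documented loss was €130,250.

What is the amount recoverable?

Statutory damages: 46 × €3,690 = €169,740
Combined damages: €130,250 + €169,740 = €299,990
Attorney fees: 40% of €299,990 = €119,996
Total before cap: €299,990 + €119,996 = €419,986
Cap at €574,400: €419,986 is within the cap, no reduction.

€419,986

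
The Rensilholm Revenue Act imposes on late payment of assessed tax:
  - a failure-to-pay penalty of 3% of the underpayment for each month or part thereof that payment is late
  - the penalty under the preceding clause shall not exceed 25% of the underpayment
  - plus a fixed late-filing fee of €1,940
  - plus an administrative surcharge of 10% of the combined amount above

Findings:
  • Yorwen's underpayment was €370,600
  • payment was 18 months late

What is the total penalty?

€104,049

Accrued rate: 3% × 18 = 54%, capped at 25% → 25%
Failure-to-pay penalty: 25% of €370,600 = €92,650
Penalty before surcharge: €92,650 + €1,940 = €94,590
Administrative surcharge: 10% of €94,590 = €9,459
Total penalty: €94,590 + €9,459 = €104,049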